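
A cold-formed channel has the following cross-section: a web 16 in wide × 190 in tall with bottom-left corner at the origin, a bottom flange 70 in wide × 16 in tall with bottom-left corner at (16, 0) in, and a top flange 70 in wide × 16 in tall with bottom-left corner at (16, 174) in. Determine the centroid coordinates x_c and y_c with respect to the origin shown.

x_c = 26.24 in, y_c = 95.00 in

web: A = 16 × 190 = 3040.00, centroid at (8.00, 95.00).
bottom flange: A = 70 × 16 = 1120.00, centroid at (51.00, 8.00).
top flange: A = 70 × 16 = 1120.00, centroid at (51.00, 182.00).
ΣA = 5280.00 in², ΣAx_c = 138560.00 in³, ΣAy_c = 501600.00 in³.
x_c = 138560.00/5280.00 = 26.24 in; y_c = 501600.00/5280.00 = 95.00 in.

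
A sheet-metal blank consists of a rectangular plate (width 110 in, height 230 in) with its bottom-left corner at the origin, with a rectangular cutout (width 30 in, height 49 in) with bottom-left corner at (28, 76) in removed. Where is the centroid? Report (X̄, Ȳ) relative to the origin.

plate: A = 110 × 230 = 25300.00, centroid at (55.00, 115.00).
hole: A = −(30 × 49) = -1470.00, centroid at (43.00, 100.50).
ΣA = 23830.00 in²
ΣAX̄ = (25300.00)(55.00) + (-1470.00)(43.00) = 1328290.00 in³
ΣAȲ = (25300.00)(115.00) + (-1470.00)(100.50) = 2761765.00 in³
X̄ = 1328290.00 / 23830.00 = 55.74 in
Ȳ = 2761765.00 / 23830.00 = 115.89 in

X̄ = 55.74 in, Ȳ = 115.89 in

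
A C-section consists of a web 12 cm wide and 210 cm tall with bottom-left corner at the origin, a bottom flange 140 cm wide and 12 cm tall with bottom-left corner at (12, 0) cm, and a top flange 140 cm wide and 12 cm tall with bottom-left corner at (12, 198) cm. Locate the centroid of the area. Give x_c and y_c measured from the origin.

x_c = 49.43 cm, y_c = 105.00 cm

web: A = 12 × 210 = 2520.00, centroid at (6.00, 105.00).
bottom flange: A = 140 × 12 = 1680.00, centroid at (82.00, 6.00).
top flange: A = 140 × 12 = 1680.00, centroid at (82.00, 204.00).
ΣA = 5880.00 cm²
ΣAx_c = (2520.00)(6.00) + (1680.00)(82.00) + (1680.00)(82.00) = 290640.00 cm³
ΣAy_c = (2520.00)(105.00) + (1680.00)(6.00) + (1680.00)(204.00) = 617400.00 cm³
x_c = 290640.00 / 5880.00 = 49.43 cm
y_c = 617400.00 / 5880.00 = 105.00 cm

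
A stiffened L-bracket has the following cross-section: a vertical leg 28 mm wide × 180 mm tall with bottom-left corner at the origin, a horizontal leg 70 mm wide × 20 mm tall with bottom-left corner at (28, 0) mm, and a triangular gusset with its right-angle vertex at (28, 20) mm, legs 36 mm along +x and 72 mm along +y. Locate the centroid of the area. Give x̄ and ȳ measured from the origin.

x̄ = 27.22 mm, ȳ = 67.82 mm

Part | A | x̄ᵢ | ȳᵢ | A·x̄ᵢ | A·ȳᵢ
vertical leg | 5040.00 | 14.00 | 90.00 | 70560.00 | 453600.00
horizontal leg | 1400.00 | 63.00 | 10.00 | 88200.00 | 14000.00
gusset | 1296.00 | 40.00 | 44.00 | 51840.00 | 57024.00
Σ | 7736.00 |  |  | 210600.00 | 524624.00
x̄ = 210600.00 / 7736.00 = 27.22 mm
ȳ = 524624.00 / 7736.00 = 67.82 mm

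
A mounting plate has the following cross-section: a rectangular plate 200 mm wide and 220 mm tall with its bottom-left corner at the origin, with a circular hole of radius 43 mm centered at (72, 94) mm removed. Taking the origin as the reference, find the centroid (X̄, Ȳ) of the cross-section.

plate: A = 200 × 220 = 44000.00, centroid at (100.00, 110.00).
hole: A = −π·43² = -5808.80, centroid at (72.00, 94.00).
ΣA = 38191.20 mm²
ΣAX̄ = (44000.00)(100.00) + (-5808.80)(72.00) = 3981766.05 mm³
ΣAȲ = (44000.00)(110.00) + (-5808.80)(94.00) = 4293972.35 mm³
X̄ = 3981766.05 / 38191.20 = 104.26 mm
Ȳ = 4293972.35 / 38191.20 = 112.43 mm

X̄ = 104.26 mm, Ȳ = 112.43 mm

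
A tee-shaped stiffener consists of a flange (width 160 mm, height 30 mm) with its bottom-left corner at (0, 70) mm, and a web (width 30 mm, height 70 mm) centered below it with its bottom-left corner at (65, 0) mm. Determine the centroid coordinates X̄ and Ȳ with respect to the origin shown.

web: A = 30 × 70 = 2100.00, centroid at (80.00, 35.00).
flange: A = 160 × 30 = 4800.00, centroid at (80.00, 85.00).
ΣA = 6900.00 mm², ΣAX̄ = 552000.00 mm³, ΣAȲ = 481500.00 mm³.
X̄ = 552000.00/6900.00 = 80.00 mm; Ȳ = 481500.00/6900.00 = 69.78 mm.

X̄ = 80.00 mm, Ȳ = 69.78 mm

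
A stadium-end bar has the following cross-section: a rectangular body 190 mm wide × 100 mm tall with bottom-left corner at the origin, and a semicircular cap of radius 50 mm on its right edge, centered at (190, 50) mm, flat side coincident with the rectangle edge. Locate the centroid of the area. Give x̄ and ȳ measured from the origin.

rectangular body: A = 190 × 100 = 19000.00, centroid at (95.00, 50.00).
semicircular end: A = ½π·50² = 3926.99, centroid at (211.22, 50.00).
ΣA = 22926.99 mm²
ΣAx̄ = (19000.00)(95.00) + (3926.99)(211.22) = 2634461.59 mm³
ΣAȳ = (19000.00)(50.00) + (3926.99)(50.00) = 1146349.54 mm³
x̄ = 2634461.59 / 22926.99 = 114.91 mm
ȳ = 1146349.54 / 22926.99 = 50.00 mm

x̄ = 114.91 mm, ȳ = 50.00 mm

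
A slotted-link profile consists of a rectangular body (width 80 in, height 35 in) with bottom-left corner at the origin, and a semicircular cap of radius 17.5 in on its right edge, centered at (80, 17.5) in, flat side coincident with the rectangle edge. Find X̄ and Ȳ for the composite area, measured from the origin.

X̄ = 46.95 in, Ȳ = 17.50 in

Part | A | x̄ᵢ | ȳᵢ | A·x̄ᵢ | A·ȳᵢ
rectangular body | 2800.00 | 40.00 | 17.50 | 112000.00 | 49000.00
semicircular end | 481.06 | 87.43 | 17.50 | 42057.43 | 8418.49
Σ | 3281.06 |  |  | 154057.43 | 57418.49
X̄ = 154057.43 / 3281.06 = 46.95 in
Ȳ = 57418.49 / 3281.06 = 17.50 in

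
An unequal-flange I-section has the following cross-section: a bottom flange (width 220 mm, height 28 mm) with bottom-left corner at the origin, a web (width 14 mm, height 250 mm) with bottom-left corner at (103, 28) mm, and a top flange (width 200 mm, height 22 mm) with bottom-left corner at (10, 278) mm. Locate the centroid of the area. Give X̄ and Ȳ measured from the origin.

bottom flange: A = 220 × 28 = 6160.00, centroid at (110.00, 14.00).
web: A = 14 × 250 = 3500.00, centroid at (110.00, 153.00).
top flange: A = 200 × 22 = 4400.00, centroid at (110.00, 289.00).
ΣA = 14060.00 mm², ΣAX̄ = 1546600.00 mm³, ΣAȲ = 1893340.00 mm³.
X̄ = 1546600.00/14060.00 = 110.00 mm; Ȳ = 1893340.00/14060.00 = 134.66 mm.

X̄ = 110.00 mm, Ȳ = 134.66 mm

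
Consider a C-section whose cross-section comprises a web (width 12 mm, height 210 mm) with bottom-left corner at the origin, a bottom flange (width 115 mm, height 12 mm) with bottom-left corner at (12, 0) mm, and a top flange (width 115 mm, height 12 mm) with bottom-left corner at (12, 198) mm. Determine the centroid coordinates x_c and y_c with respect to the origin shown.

x_c = 39.19 mm, y_c = 105.00 mm

web: A = 12 × 210 = 2520.00, centroid at (6.00, 105.00).
bottom flange: A = 115 × 12 = 1380.00, centroid at (69.50, 6.00).
top flange: A = 115 × 12 = 1380.00, centroid at (69.50, 204.00).
ΣA = 5280.00 mm², ΣAx_c = 206940.00 mm³, ΣAy_c = 554400.00 mm³.
x_c = 206940.00/5280.00 = 39.19 mm; y_c = 554400.00/5280.00 = 105.00 mm.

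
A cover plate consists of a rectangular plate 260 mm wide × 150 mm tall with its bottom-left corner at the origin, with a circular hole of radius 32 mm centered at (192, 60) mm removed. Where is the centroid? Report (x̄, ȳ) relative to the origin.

x̄ = 124.43 mm, ȳ = 76.35 mm

plate: A = 260 × 150 = 39000.00, centroid at (130.00, 75.00).
hole: A = −π·32² = -3216.99, centroid at (192.00, 60.00).
ΣA = 35783.01 mm², ΣAx̄ = 4452337.75 mm³, ΣAȳ = 2731980.55 mm³.
x̄ = 4452337.75/35783.01 = 124.43 mm; ȳ = 2731980.55/35783.01 = 76.35 mm.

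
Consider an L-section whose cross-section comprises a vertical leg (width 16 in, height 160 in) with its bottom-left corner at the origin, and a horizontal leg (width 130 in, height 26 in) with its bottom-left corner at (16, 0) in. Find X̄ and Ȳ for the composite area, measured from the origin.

X̄ = 49.54 in, Ȳ = 41.88 in

vertical leg: A = 16 × 160 = 2560.00, centroid at (8.00, 80.00).
horizontal leg: A = 130 × 26 = 3380.00, centroid at (81.00, 13.00).
ΣA = 5940.00 in²
ΣAX̄ = (2560.00)(8.00) + (3380.00)(81.00) = 294260.00 in³
ΣAȲ = (2560.00)(80.00) + (3380.00)(13.00) = 248740.00 in³
X̄ = 294260.00 / 5940.00 = 49.54 in
Ȳ = 248740.00 / 5940.00 = 41.88 in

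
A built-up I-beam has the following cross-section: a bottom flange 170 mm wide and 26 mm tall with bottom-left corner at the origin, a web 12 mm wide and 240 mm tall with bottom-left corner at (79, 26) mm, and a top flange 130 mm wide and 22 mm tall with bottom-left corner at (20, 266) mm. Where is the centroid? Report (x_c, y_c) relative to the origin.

x_c = 85.00 mm, y_c = 125.02 mm

bottom flange: A = 170 × 26 = 4420.00, centroid at (85.00, 13.00).
web: A = 12 × 240 = 2880.00, centroid at (85.00, 146.00).
top flange: A = 130 × 22 = 2860.00, centroid at (85.00, 277.00).
ΣA = 10160.00 mm²
ΣAx_c = (4420.00)(85.00) + (2880.00)(85.00) + (2860.00)(85.00) = 863600.00 mm³
ΣAy_c = (4420.00)(13.00) + (2880.00)(146.00) + (2860.00)(277.00) = 1270160.00 mm³
x_c = 863600.00 / 10160.00 = 85.00 mm
y_c = 1270160.00 / 10160.00 = 125.02 mm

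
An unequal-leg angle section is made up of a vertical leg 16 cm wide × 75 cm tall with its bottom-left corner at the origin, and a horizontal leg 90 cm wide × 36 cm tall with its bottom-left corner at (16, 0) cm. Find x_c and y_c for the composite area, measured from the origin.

vertical leg: A = 16 × 75 = 1200.00, centroid at (8.00, 37.50).
horizontal leg: A = 90 × 36 = 3240.00, centroid at (61.00, 18.00).
ΣA = 4440.00 cm², ΣAx_c = 207240.00 cm³, ΣAy_c = 103320.00 cm³.
x_c = 207240.00/4440.00 = 46.68 cm; y_c = 103320.00/4440.00 = 23.27 cm.

x_c = 46.68 cm, y_c = 23.27 cm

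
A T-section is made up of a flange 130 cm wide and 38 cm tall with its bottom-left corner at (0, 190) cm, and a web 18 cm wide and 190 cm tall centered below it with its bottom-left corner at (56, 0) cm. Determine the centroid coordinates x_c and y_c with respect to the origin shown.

x_c = 65.00 cm, y_c = 162.36 cm

web: A = 18 × 190 = 3420.00, centroid at (65.00, 95.00).
flange: A = 130 × 38 = 4940.00, centroid at (65.00, 209.00).
ΣA = 8360.00 cm², ΣAx_c = 543400.00 cm³, ΣAy_c = 1357360.00 cm³.
x_c = 543400.00/8360.00 = 65.00 cm; y_c = 1357360.00/8360.00 = 162.36 cm.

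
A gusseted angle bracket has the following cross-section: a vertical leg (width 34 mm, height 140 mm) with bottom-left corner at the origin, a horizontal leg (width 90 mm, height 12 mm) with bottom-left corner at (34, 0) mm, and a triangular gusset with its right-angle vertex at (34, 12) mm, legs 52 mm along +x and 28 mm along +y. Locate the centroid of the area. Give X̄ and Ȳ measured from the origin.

vertical leg: A = 34 × 140 = 4760.00, centroid at (17.00, 70.00).
horizontal leg: A = 90 × 12 = 1080.00, centroid at (79.00, 6.00).
gusset: A = ½·52·28 = 728.00, centroid at (51.33, 21.33).
ΣA = 6568.00 mm²
ΣAX̄ = (4760.00)(17.00) + (1080.00)(79.00) + (728.00)(51.33) = 203610.67 mm³
ΣAȲ = (4760.00)(70.00) + (1080.00)(6.00) + (728.00)(21.33) = 355210.67 mm³
X̄ = 203610.67 / 6568.00 = 31.00 mm
Ȳ = 355210.67 / 6568.00 = 54.08 mm

X̄ = 31.00 mm, Ȳ = 54.08 mm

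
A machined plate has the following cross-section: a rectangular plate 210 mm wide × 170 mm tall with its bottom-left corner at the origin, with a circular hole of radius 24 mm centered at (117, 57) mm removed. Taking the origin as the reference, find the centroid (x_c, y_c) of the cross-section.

plate: A = 210 × 170 = 35700.00, centroid at (105.00, 85.00).
hole: A = −π·24² = -1809.56, centroid at (117.00, 57.00).
ΣA = 33890.44 mm², ΣAx_c = 3536781.79 mm³, ΣAy_c = 2931355.23 mm³.
x_c = 3536781.79/33890.44 = 104.36 mm; y_c = 2931355.23/33890.44 = 86.50 mm.

x_c = 104.36 mm, y_c = 86.50 mm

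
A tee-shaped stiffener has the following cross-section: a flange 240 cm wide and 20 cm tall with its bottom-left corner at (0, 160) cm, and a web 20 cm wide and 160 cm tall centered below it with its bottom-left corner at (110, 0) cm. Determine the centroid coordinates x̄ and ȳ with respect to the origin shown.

x̄ = 120.00 cm, ȳ = 134.00 cm

web: A = 20 × 160 = 3200.00, centroid at (120.00, 80.00).
flange: A = 240 × 20 = 4800.00, centroid at (120.00, 170.00).
ΣA = 8000.00 cm²
ΣAx̄ = (3200.00)(120.00) + (4800.00)(120.00) = 960000.00 cm³
ΣAȳ = (3200.00)(80.00) + (4800.00)(170.00) = 1072000.00 cm³
x̄ = 960000.00 / 8000.00 = 120.00 cm
ȳ = 1072000.00 / 8000.00 = 134.00 cm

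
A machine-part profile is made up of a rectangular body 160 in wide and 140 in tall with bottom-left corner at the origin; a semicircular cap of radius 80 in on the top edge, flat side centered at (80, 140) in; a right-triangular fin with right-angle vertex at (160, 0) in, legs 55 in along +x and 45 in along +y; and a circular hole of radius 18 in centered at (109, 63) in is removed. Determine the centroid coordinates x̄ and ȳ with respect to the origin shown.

x̄ = 82.82 in, ȳ = 100.12 in

rectangular body: A = 160 × 140 = 22400.00, centroid at (80.00, 70.00).
semicircular top: A = ½π·80² = 10053.10, centroid at (80.00, 173.95).
triangular fin: A = ½·55·45 = 1237.50, centroid at (178.33, 15.00).
hole: A = −π·18² = -1017.88, centroid at (109.00, 63.00).
ΣA = 32672.72 in², ΣAx̄ = 2705986.73 in³, ΣAȳ = 3271203.15 in³.
x̄ = 2705986.73/32672.72 = 82.82 in; ȳ = 3271203.15/32672.72 = 100.12 in.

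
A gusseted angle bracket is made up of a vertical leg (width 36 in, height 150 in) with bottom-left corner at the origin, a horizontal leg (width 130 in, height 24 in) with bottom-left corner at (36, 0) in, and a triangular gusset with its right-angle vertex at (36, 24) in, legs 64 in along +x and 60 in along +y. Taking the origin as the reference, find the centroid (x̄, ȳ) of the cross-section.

vertical leg: A = 36 × 150 = 5400.00, centroid at (18.00, 75.00).
horizontal leg: A = 130 × 24 = 3120.00, centroid at (101.00, 12.00).
gusset: A = ½·64·60 = 1920.00, centroid at (57.33, 44.00).
ΣA = 10440.00 in², ΣAx̄ = 522400.00 in³, ΣAȳ = 526920.00 in³.
x̄ = 522400.00/10440.00 = 50.04 in; ȳ = 526920.00/10440.00 = 50.47 in.

x̄ = 50.04 in, ȳ = 50.47 in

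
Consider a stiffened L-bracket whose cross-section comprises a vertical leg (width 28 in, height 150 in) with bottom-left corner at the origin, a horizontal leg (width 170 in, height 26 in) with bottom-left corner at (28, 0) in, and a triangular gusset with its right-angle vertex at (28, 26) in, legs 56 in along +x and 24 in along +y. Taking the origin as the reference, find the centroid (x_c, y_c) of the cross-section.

x_c = 63.45 in, y_c = 42.54 in

Part | A | x̄ᵢ | ȳᵢ | A·x̄ᵢ | A·ȳᵢ
vertical leg | 4200.00 | 14.00 | 75.00 | 58800.00 | 315000.00
horizontal leg | 4420.00 | 113.00 | 13.00 | 499460.00 | 57460.00
gusset | 672.00 | 46.67 | 34.00 | 31360.00 | 22848.00
Σ | 9292.00 |  |  | 589620.00 | 395308.00
x_c = 589620.00 / 9292.00 = 63.45 in
y_c = 395308.00 / 9292.00 = 42.54 in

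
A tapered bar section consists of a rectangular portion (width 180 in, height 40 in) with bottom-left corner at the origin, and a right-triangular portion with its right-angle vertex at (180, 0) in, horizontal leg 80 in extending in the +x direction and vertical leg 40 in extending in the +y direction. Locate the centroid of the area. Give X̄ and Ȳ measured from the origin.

X̄ = 111.21 in, Ȳ = 18.79 in

rectangular portion: A = 180 × 40 = 7200.00, centroid at (90.00, 20.00).
triangular portion: A = ½·80·40 = 1600.00, centroid at (206.67, 13.33).
ΣA = 8800.00 in²
ΣAX̄ = (7200.00)(90.00) + (1600.00)(206.67) = 978666.67 in³
ΣAȲ = (7200.00)(20.00) + (1600.00)(13.33) = 165333.33 in³
X̄ = 978666.67 / 8800.00 = 111.21 in
Ȳ = 165333.33 / 8800.00 = 18.79 in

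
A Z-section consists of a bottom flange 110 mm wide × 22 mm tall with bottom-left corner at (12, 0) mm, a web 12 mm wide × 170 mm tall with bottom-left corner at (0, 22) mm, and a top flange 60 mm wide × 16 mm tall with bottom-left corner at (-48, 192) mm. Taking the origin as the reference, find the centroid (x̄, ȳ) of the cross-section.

bottom flange: A = 110 × 22 = 2420.00, centroid at (67.00, 11.00).
web: A = 12 × 170 = 2040.00, centroid at (6.00, 107.00).
top flange: A = 60 × 16 = 960.00, centroid at (-18.00, 200.00).
ΣA = 5420.00 mm²
ΣAx̄ = (2420.00)(67.00) + (2040.00)(6.00) + (960.00)(-18.00) = 157100.00 mm³
ΣAȳ = (2420.00)(11.00) + (2040.00)(107.00) + (960.00)(200.00) = 436900.00 mm³
x̄ = 157100.00 / 5420.00 = 28.99 mm
ȳ = 436900.00 / 5420.00 = 80.61 mm

x̄ = 28.99 mm, ȳ = 80.61 mm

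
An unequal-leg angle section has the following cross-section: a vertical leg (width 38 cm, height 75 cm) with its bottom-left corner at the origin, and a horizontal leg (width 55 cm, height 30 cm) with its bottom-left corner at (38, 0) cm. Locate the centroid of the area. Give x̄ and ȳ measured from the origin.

x̄ = 36.05 cm, ȳ = 29.25 cm

Part | A | x̄ᵢ | ȳᵢ | A·x̄ᵢ | A·ȳᵢ
vertical leg | 2850.00 | 19.00 | 37.50 | 54150.00 | 106875.00
horizontal leg | 1650.00 | 65.50 | 15.00 | 108075.00 | 24750.00
Σ | 4500.00 |  |  | 162225.00 | 131625.00
x̄ = 162225.00 / 4500.00 = 36.05 cm
ȳ = 131625.00 / 4500.00 = 29.25 cm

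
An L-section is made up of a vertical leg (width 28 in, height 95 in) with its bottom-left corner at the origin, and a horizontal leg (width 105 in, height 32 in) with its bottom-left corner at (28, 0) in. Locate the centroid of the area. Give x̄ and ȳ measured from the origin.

x̄ = 51.12 in, ȳ = 29.92 in

vertical leg: A = 28 × 95 = 2660.00, centroid at (14.00, 47.50).
horizontal leg: A = 105 × 32 = 3360.00, centroid at (80.50, 16.00).
ΣA = 6020.00 in², ΣAx̄ = 307720.00 in³, ΣAȳ = 180110.00 in³.
x̄ = 307720.00/6020.00 = 51.12 in; ȳ = 180110.00/6020.00 = 29.92 in.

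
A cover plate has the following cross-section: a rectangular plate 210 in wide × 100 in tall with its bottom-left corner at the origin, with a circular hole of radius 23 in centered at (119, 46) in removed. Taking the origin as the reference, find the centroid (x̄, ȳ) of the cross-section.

x̄ = 103.80 in, ȳ = 50.34 in

Part | A | x̄ᵢ | ȳᵢ | A·x̄ᵢ | A·ȳᵢ
plate | 21000.00 | 105.00 | 50.00 | 2205000.00 | 1050000.00
hole | -1661.90 | 119.00 | 46.00 | -197766.40 | -76447.52
Σ | 19338.10 |  |  | 2007233.60 | 973552.48
x̄ = 2007233.60 / 19338.10 = 103.80 in
ȳ = 973552.48 / 19338.10 = 50.34 in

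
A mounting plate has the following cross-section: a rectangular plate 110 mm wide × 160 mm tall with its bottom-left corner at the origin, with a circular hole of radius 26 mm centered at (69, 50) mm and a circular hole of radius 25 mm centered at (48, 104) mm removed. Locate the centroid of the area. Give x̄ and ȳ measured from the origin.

x̄ = 53.82 mm, ȳ = 81.23 mm

Part | A | x̄ᵢ | ȳᵢ | A·x̄ᵢ | A·ȳᵢ
plate | 17600.00 | 55.00 | 80.00 | 968000.00 | 1408000.00
hole 1 | -2123.72 | 69.00 | 50.00 | -146536.45 | -106185.83
hole 2 | -1963.50 | 48.00 | 104.00 | -94247.78 | -204203.52
Σ | 13512.79 |  |  | 727215.77 | 1097610.65
x̄ = 727215.77 / 13512.79 = 53.82 mm
ȳ = 1097610.65 / 13512.79 = 81.23 mm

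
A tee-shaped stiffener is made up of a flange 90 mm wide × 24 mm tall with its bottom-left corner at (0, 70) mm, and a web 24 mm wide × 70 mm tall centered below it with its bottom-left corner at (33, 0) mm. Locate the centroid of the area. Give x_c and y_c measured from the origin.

x_c = 45.00 mm, y_c = 61.44 mm

web: A = 24 × 70 = 1680.00, centroid at (45.00, 35.00).
flange: A = 90 × 24 = 2160.00, centroid at (45.00, 82.00).
ΣA = 3840.00 mm²
ΣAx_c = (1680.00)(45.00) + (2160.00)(45.00) = 172800.00 mm³
ΣAy_c = (1680.00)(35.00) + (2160.00)(82.00) = 235920.00 mm³
x_c = 172800.00 / 3840.00 = 45.00 mm
y_c = 235920.00 / 3840.00 = 61.44 mm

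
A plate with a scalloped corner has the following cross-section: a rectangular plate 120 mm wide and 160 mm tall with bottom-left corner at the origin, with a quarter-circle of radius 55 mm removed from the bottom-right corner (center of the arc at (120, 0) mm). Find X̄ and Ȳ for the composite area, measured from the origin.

X̄ = 54.82 mm, Ȳ = 88.00 mm

plate: A = 120 × 160 = 19200.00, centroid at (60.00, 80.00).
removed quarter-circle: A = −¼π·55² = -2375.83, centroid at (96.66, 23.34).
ΣA = 16824.17 mm²
ΣAX̄ = (19200.00)(60.00) + (-2375.83)(96.66) = 922358.80 mm³
ΣAȲ = (19200.00)(80.00) + (-2375.83)(23.34) = 1480541.67 mm³
X̄ = 922358.80 / 16824.17 = 54.82 mm
Ȳ = 1480541.67 / 16824.17 = 88.00 mm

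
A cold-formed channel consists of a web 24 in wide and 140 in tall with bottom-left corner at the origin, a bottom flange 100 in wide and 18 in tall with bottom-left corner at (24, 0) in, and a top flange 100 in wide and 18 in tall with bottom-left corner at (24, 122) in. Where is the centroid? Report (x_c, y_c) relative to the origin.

x_c = 44.07 in, y_c = 70.00 in

Part | A | x̄ᵢ | ȳᵢ | A·x̄ᵢ | A·ȳᵢ
web | 3360.00 | 12.00 | 70.00 | 40320.00 | 235200.00
bottom flange | 1800.00 | 74.00 | 9.00 | 133200.00 | 16200.00
top flange | 1800.00 | 74.00 | 131.00 | 133200.00 | 235800.00
Σ | 6960.00 |  |  | 306720.00 | 487200.00
x_c = 306720.00 / 6960.00 = 44.07 in
y_c = 487200.00 / 6960.00 = 70.00 in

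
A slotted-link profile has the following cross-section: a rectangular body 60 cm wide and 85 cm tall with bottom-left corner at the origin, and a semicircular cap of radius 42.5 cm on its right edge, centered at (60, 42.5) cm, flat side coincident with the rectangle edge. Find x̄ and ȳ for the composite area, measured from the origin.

x̄ = 47.17 cm, ȳ = 42.50 cm

Part | A | x̄ᵢ | ȳᵢ | A·x̄ᵢ | A·ȳᵢ
rectangular body | 5100.00 | 30.00 | 42.50 | 153000.00 | 216750.00
semicircular end | 2837.25 | 78.04 | 42.50 | 221412.14 | 120583.16
Σ | 7937.25 |  |  | 374412.14 | 337333.16
x̄ = 374412.14 / 7937.25 = 47.17 cm
ȳ = 337333.16 / 7937.25 = 42.50 cm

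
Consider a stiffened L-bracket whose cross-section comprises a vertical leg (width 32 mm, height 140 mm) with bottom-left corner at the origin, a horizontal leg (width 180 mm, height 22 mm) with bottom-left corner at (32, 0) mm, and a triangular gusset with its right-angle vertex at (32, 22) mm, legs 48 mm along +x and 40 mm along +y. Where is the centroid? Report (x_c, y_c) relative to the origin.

Part | A | x̄ᵢ | ȳᵢ | A·x̄ᵢ | A·ȳᵢ
vertical leg | 4480.00 | 16.00 | 70.00 | 71680.00 | 313600.00
horizontal leg | 3960.00 | 122.00 | 11.00 | 483120.00 | 43560.00
gusset | 960.00 | 48.00 | 35.33 | 46080.00 | 33920.00
Σ | 9400.00 |  |  | 600880.00 | 391080.00
x_c = 600880.00 / 9400.00 = 63.92 mm
y_c = 391080.00 / 9400.00 = 41.60 mm

x_c = 63.92 mm, y_c = 41.60 mm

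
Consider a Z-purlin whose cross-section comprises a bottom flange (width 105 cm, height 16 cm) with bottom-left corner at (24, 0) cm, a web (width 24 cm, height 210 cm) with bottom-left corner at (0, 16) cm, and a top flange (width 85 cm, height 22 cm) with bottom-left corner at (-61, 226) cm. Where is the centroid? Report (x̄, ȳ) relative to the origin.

x̄ = 17.97 cm, ȳ = 124.15 cm

bottom flange: A = 105 × 16 = 1680.00, centroid at (76.50, 8.00).
web: A = 24 × 210 = 5040.00, centroid at (12.00, 121.00).
top flange: A = 85 × 22 = 1870.00, centroid at (-18.50, 237.00).
ΣA = 8590.00 cm²
ΣAx̄ = (1680.00)(76.50) + (5040.00)(12.00) + (1870.00)(-18.50) = 154405.00 cm³
ΣAȳ = (1680.00)(8.00) + (5040.00)(121.00) + (1870.00)(237.00) = 1066470.00 cm³
x̄ = 154405.00 / 8590.00 = 17.97 cm
ȳ = 1066470.00 / 8590.00 = 124.15 cm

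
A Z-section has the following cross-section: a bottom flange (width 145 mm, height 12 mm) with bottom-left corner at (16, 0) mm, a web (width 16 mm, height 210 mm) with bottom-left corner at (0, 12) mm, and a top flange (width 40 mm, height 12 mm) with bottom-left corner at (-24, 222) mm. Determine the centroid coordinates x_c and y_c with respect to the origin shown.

Part | A | x̄ᵢ | ȳᵢ | A·x̄ᵢ | A·ȳᵢ
bottom flange | 1740.00 | 88.50 | 6.00 | 153990.00 | 10440.00
web | 3360.00 | 8.00 | 117.00 | 26880.00 | 393120.00
top flange | 480.00 | -4.00 | 228.00 | -1920.00 | 109440.00
Σ | 5580.00 |  |  | 178950.00 | 513000.00
x_c = 178950.00 / 5580.00 = 32.07 mm
y_c = 513000.00 / 5580.00 = 91.94 mm

x_c = 32.07 mm, y_c = 91.94 mm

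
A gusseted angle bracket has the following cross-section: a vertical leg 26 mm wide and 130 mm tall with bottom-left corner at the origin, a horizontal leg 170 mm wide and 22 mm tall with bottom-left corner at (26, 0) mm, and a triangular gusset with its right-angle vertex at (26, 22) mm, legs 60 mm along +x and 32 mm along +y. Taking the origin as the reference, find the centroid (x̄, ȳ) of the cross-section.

x̄ = 62.28 mm, ȳ = 36.16 mm

vertical leg: A = 26 × 130 = 3380.00, centroid at (13.00, 65.00).
horizontal leg: A = 170 × 22 = 3740.00, centroid at (111.00, 11.00).
gusset: A = ½·60·32 = 960.00, centroid at (46.00, 32.67).
ΣA = 8080.00 mm², ΣAx̄ = 503240.00 mm³, ΣAȳ = 292200.00 mm³.
x̄ = 503240.00/8080.00 = 62.28 mm; ȳ = 292200.00/8080.00 = 36.16 mm.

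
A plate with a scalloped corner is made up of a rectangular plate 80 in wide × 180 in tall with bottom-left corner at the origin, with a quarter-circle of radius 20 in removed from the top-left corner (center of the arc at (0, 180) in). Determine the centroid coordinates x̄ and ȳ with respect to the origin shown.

plate: A = 80 × 180 = 14400.00, centroid at (40.00, 90.00).
removed quarter-circle: A = −¼π·20² = -314.16, centroid at (8.49, 171.51).
ΣA = 14085.84 in²
ΣAx̄ = (14400.00)(40.00) + (-314.16)(8.49) = 573333.33 in³
ΣAȳ = (14400.00)(90.00) + (-314.16)(171.51) = 1242118.00 in³
x̄ = 573333.33 / 14085.84 = 40.70 in
ȳ = 1242118.00 / 14085.84 = 88.18 in

x̄ = 40.70 in, ȳ = 88.18 in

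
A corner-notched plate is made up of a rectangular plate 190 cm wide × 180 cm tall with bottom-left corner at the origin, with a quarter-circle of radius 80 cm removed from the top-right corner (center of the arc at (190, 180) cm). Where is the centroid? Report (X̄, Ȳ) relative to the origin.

plate: A = 190 × 180 = 34200.00, centroid at (95.00, 90.00).
removed quarter-circle: A = −¼π·80² = -5026.55, centroid at (156.05, 146.05).
ΣA = 29173.45 cm², ΣAX̄ = 2464622.50 cm³, ΣAȲ = 2343887.98 cm³.
X̄ = 2464622.50/29173.45 = 84.48 cm; Ȳ = 2343887.98/29173.45 = 80.34 cm.

X̄ = 84.48 cm, Ȳ = 80.34 cm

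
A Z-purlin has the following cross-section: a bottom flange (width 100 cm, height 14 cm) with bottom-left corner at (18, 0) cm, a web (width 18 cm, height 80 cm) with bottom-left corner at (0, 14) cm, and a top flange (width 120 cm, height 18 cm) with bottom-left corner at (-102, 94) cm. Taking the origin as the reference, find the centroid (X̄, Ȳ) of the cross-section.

X̄ = 3.49 cm, Ȳ = 62.01 cm

bottom flange: A = 100 × 14 = 1400.00, centroid at (68.00, 7.00).
web: A = 18 × 80 = 1440.00, centroid at (9.00, 54.00).
top flange: A = 120 × 18 = 2160.00, centroid at (-42.00, 103.00).
ΣA = 5000.00 cm²
ΣAX̄ = (1400.00)(68.00) + (1440.00)(9.00) + (2160.00)(-42.00) = 17440.00 cm³
ΣAȲ = (1400.00)(7.00) + (1440.00)(54.00) + (2160.00)(103.00) = 310040.00 cm³
X̄ = 17440.00 / 5000.00 = 3.49 cm
Ȳ = 310040.00 / 5000.00 = 62.01 cm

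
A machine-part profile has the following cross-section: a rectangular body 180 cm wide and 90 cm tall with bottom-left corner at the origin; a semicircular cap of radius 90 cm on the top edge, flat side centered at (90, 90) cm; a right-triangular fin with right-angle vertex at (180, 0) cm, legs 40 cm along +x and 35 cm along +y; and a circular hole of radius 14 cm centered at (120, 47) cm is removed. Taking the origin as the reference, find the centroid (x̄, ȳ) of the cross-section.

x̄ = 91.86 cm, ȳ = 80.65 cm

rectangular body: A = 180 × 90 = 16200.00, centroid at (90.00, 45.00).
semicircular top: A = ½π·90² = 12723.45, centroid at (90.00, 128.20).
triangular fin: A = ½·40·35 = 700.00, centroid at (193.33, 11.67).
hole: A = −π·14² = -615.75, centroid at (120.00, 47.00).
ΣA = 29007.70 cm², ΣAx̄ = 2664553.60 cm³, ΣAȳ = 2339336.84 cm³.
x̄ = 2664553.60/29007.70 = 91.86 cm; ȳ = 2339336.84/29007.70 = 80.65 cm.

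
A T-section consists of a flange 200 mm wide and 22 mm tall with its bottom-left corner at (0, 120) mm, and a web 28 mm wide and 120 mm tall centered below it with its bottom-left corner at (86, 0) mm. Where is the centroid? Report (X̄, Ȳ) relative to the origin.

X̄ = 100.00 mm, Ȳ = 100.26 mm

Part | A | x̄ᵢ | ȳᵢ | A·x̄ᵢ | A·ȳᵢ
web | 3360.00 | 100.00 | 60.00 | 336000.00 | 201600.00
flange | 4400.00 | 100.00 | 131.00 | 440000.00 | 576400.00
Σ | 7760.00 |  |  | 776000.00 | 778000.00
X̄ = 776000.00 / 7760.00 = 100.00 mm
Ȳ = 778000.00 / 7760.00 = 100.26 mm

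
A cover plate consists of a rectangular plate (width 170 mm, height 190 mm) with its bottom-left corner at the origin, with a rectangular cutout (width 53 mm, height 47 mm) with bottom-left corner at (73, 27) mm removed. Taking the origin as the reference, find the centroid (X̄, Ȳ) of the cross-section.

X̄ = 83.79 mm, Ȳ = 98.72 mm

plate: A = 170 × 190 = 32300.00, centroid at (85.00, 95.00).
hole: A = −(53 × 47) = -2491.00, centroid at (99.50, 50.50).
ΣA = 29809.00 mm²
ΣAX̄ = (32300.00)(85.00) + (-2491.00)(99.50) = 2497645.50 mm³
ΣAȲ = (32300.00)(95.00) + (-2491.00)(50.50) = 2942704.50 mm³
X̄ = 2497645.50 / 29809.00 = 83.79 mm
Ȳ = 2942704.50 / 29809.00 = 98.72 mm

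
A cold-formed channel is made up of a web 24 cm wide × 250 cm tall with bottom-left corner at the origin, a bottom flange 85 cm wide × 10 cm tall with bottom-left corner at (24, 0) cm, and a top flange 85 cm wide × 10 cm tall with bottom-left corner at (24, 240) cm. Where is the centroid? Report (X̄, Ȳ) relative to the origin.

X̄ = 24.03 cm, Ȳ = 125.00 cm

web: A = 24 × 250 = 6000.00, centroid at (12.00, 125.00).
bottom flange: A = 85 × 10 = 850.00, centroid at (66.50, 5.00).
top flange: A = 85 × 10 = 850.00, centroid at (66.50, 245.00).
ΣA = 7700.00 cm², ΣAX̄ = 185050.00 cm³, ΣAȲ = 962500.00 cm³.
X̄ = 185050.00/7700.00 = 24.03 cm; Ȳ = 962500.00/7700.00 = 125.00 cm.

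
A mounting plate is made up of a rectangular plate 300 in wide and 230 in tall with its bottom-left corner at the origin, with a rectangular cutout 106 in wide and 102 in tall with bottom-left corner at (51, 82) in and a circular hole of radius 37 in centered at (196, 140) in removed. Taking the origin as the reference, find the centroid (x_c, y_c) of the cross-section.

plate: A = 300 × 230 = 69000.00, centroid at (150.00, 115.00).
hole 1: A = −(106 × 102) = -10812.00, centroid at (104.00, 133.00).
hole 2: A = −π·37² = -4300.84, centroid at (196.00, 140.00).
ΣA = 53887.16 in²
ΣAx_c = (69000.00)(150.00) + (-10812.00)(104.00) + (-4300.84)(196.00) = 8382587.29 in³
ΣAy_c = (69000.00)(115.00) + (-10812.00)(133.00) + (-4300.84)(140.00) = 5894886.35 in³
x_c = 8382587.29 / 53887.16 = 155.56 in
y_c = 5894886.35 / 53887.16 = 109.39 in

x_c = 155.56 in, y_c = 109.39 in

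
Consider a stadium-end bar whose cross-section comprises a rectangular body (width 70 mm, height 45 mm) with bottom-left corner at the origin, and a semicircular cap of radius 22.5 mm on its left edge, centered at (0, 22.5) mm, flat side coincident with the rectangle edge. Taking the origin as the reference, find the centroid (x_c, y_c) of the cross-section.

x_c = 26.02 mm, y_c = 22.50 mm

Part | A | x̄ᵢ | ȳᵢ | A·x̄ᵢ | A·ȳᵢ
rectangular body | 3150.00 | 35.00 | 22.50 | 110250.00 | 70875.00
semicircular end | 795.22 | -9.55 | 22.50 | -7593.75 | 17892.35
Σ | 3945.22 |  |  | 102656.25 | 88767.35
x_c = 102656.25 / 3945.22 = 26.02 mm
y_c = 88767.35 / 3945.22 = 22.50 mm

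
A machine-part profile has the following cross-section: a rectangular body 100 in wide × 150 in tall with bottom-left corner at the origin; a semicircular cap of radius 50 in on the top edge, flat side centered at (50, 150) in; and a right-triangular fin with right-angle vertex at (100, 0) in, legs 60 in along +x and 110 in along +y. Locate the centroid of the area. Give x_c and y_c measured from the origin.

x_c = 60.39 in, y_c = 86.31 in

Part | A | x̄ᵢ | ȳᵢ | A·x̄ᵢ | A·ȳᵢ
rectangular body | 15000.00 | 50.00 | 75.00 | 750000.00 | 1125000.00
semicircular top | 3926.99 | 50.00 | 171.22 | 196349.54 | 672381.96
triangular fin | 3300.00 | 120.00 | 36.67 | 396000.00 | 121000.00
Σ | 22226.99 |  |  | 1342349.54 | 1918381.96
x_c = 1342349.54 / 22226.99 = 60.39 in
y_c = 1918381.96 / 22226.99 = 86.31 in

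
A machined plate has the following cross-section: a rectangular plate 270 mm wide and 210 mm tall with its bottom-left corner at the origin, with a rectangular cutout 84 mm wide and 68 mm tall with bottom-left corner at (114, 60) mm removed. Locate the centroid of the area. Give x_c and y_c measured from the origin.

x_c = 132.65 mm, y_c = 106.23 mm

plate: A = 270 × 210 = 56700.00, centroid at (135.00, 105.00).
hole: A = −(84 × 68) = -5712.00, centroid at (156.00, 94.00).
ΣA = 50988.00 mm²
ΣAx_c = (56700.00)(135.00) + (-5712.00)(156.00) = 6763428.00 mm³
ΣAy_c = (56700.00)(105.00) + (-5712.00)(94.00) = 5416572.00 mm³
x_c = 6763428.00 / 50988.00 = 132.65 mm
y_c = 5416572.00 / 50988.00 = 106.23 mm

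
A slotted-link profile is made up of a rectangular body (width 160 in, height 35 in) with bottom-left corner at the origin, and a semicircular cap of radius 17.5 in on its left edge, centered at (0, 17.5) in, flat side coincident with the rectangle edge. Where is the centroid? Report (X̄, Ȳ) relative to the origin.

rectangular body: A = 160 × 35 = 5600.00, centroid at (80.00, 17.50).
semicircular end: A = ½π·17.5² = 481.06, centroid at (-7.43, 17.50).
ΣA = 6081.06 in²
ΣAX̄ = (5600.00)(80.00) + (481.06)(-7.43) = 444427.08 in³
ΣAȲ = (5600.00)(17.50) + (481.06)(17.50) = 106418.49 in³
X̄ = 444427.08 / 6081.06 = 73.08 in
Ȳ = 106418.49 / 6081.06 = 17.50 in

X̄ = 73.08 in, Ȳ = 17.50 in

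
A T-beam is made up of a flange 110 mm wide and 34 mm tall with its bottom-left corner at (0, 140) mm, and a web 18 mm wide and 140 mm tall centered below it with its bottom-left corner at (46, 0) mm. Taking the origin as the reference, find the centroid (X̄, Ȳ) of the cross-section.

X̄ = 55.00 mm, Ȳ = 121.98 mm

web: A = 18 × 140 = 2520.00, centroid at (55.00, 70.00).
flange: A = 110 × 34 = 3740.00, centroid at (55.00, 157.00).
ΣA = 6260.00 mm²
ΣAX̄ = (2520.00)(55.00) + (3740.00)(55.00) = 344300.00 mm³
ΣAȲ = (2520.00)(70.00) + (3740.00)(157.00) = 763580.00 mm³
X̄ = 344300.00 / 6260.00 = 55.00 mm
Ȳ = 763580.00 / 6260.00 = 121.98 mm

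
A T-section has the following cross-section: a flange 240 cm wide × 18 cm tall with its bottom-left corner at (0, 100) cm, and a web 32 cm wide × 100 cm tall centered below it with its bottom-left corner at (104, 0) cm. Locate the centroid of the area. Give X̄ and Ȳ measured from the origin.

X̄ = 120.00 cm, Ȳ = 83.89 cm

web: A = 32 × 100 = 3200.00, centroid at (120.00, 50.00).
flange: A = 240 × 18 = 4320.00, centroid at (120.00, 109.00).
ΣA = 7520.00 cm²
ΣAX̄ = (3200.00)(120.00) + (4320.00)(120.00) = 902400.00 cm³
ΣAȲ = (3200.00)(50.00) + (4320.00)(109.00) = 630880.00 cm³
X̄ = 902400.00 / 7520.00 = 120.00 cm
Ȳ = 630880.00 / 7520.00 = 83.89 cm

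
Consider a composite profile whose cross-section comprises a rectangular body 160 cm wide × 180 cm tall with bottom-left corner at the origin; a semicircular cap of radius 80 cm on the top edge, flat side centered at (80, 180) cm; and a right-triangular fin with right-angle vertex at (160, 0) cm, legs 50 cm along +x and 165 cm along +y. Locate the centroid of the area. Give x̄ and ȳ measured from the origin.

Part | A | x̄ᵢ | ȳᵢ | A·x̄ᵢ | A·ȳᵢ
rectangular body | 28800.00 | 80.00 | 90.00 | 2304000.00 | 2592000.00
semicircular top | 10053.10 | 80.00 | 213.95 | 804247.72 | 2150890.70
triangular fin | 4125.00 | 176.67 | 55.00 | 728750.00 | 226875.00
Σ | 42978.10 |  |  | 3836997.72 | 4969765.70
x̄ = 3836997.72 / 42978.10 = 89.28 cm
ȳ = 4969765.70 / 42978.10 = 115.63 cm

x̄ = 89.28 cm, ȳ = 115.63 cm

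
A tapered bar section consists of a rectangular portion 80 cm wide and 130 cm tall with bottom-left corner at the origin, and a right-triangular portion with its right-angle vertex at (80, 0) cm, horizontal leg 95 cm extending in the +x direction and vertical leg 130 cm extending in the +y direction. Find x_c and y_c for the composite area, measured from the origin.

x_c = 66.70 cm, y_c = 56.93 cm

rectangular portion: A = 80 × 130 = 10400.00, centroid at (40.00, 65.00).
triangular portion: A = ½·95·130 = 6175.00, centroid at (111.67, 43.33).
ΣA = 16575.00 cm², ΣAx_c = 1105541.67 cm³, ΣAy_c = 943583.33 cm³.
x_c = 1105541.67/16575.00 = 66.70 cm; y_c = 943583.33/16575.00 = 56.93 cm.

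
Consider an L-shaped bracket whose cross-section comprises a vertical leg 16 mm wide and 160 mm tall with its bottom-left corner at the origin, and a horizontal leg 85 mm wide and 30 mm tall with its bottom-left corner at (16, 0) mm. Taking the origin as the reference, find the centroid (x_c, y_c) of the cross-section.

x_c = 33.20 mm, y_c = 47.56 mm

vertical leg: A = 16 × 160 = 2560.00, centroid at (8.00, 80.00).
horizontal leg: A = 85 × 30 = 2550.00, centroid at (58.50, 15.00).
ΣA = 5110.00 mm²
ΣAx_c = (2560.00)(8.00) + (2550.00)(58.50) = 169655.00 mm³
ΣAy_c = (2560.00)(80.00) + (2550.00)(15.00) = 243050.00 mm³
x_c = 169655.00 / 5110.00 = 33.20 mm
y_c = 243050.00 / 5110.00 = 47.56 mm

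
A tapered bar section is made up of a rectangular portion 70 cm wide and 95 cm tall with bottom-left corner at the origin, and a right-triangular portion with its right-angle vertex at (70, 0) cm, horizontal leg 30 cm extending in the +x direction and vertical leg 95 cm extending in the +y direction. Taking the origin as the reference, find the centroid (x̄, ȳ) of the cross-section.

Part | A | x̄ᵢ | ȳᵢ | A·x̄ᵢ | A·ȳᵢ
rectangular portion | 6650.00 | 35.00 | 47.50 | 232750.00 | 315875.00
triangular portion | 1425.00 | 80.00 | 31.67 | 114000.00 | 45125.00
Σ | 8075.00 |  |  | 346750.00 | 361000.00
x̄ = 346750.00 / 8075.00 = 42.94 cm
ȳ = 361000.00 / 8075.00 = 44.71 cm

x̄ = 42.94 cm, ȳ = 44.71 cm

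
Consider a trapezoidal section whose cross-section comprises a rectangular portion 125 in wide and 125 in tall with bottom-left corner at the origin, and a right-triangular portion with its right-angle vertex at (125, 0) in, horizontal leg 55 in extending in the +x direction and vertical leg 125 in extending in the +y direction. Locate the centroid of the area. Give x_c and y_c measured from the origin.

rectangular portion: A = 125 × 125 = 15625.00, centroid at (62.50, 62.50).
triangular portion: A = ½·55·125 = 3437.50, centroid at (143.33, 41.67).
ΣA = 19062.50 in²
ΣAx_c = (15625.00)(62.50) + (3437.50)(143.33) = 1469270.83 in³
ΣAy_c = (15625.00)(62.50) + (3437.50)(41.67) = 1119791.67 in³
x_c = 1469270.83 / 19062.50 = 77.08 in
y_c = 1119791.67 / 19062.50 = 58.74 in

x_c = 77.08 in, y_c = 58.74 in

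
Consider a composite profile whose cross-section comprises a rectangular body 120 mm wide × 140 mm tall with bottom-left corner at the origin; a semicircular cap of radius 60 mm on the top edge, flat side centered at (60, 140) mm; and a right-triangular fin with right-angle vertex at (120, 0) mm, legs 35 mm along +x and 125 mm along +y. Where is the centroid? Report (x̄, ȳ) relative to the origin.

rectangular body: A = 120 × 140 = 16800.00, centroid at (60.00, 70.00).
semicircular top: A = ½π·60² = 5654.87, centroid at (60.00, 165.46).
triangular fin: A = ½·35·125 = 2187.50, centroid at (131.67, 41.67).
ΣA = 24642.37 mm²
ΣAx̄ = (16800.00)(60.00) + (5654.87)(60.00) + (2187.50)(131.67) = 1635312.84 mm³
ΣAȳ = (16800.00)(70.00) + (5654.87)(165.46) + (2187.50)(41.67) = 2202827.18 mm³
x̄ = 1635312.84 / 24642.37 = 66.36 mm
ȳ = 2202827.18 / 24642.37 = 89.39 mm

x̄ = 66.36 mm, ȳ = 89.39 mm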